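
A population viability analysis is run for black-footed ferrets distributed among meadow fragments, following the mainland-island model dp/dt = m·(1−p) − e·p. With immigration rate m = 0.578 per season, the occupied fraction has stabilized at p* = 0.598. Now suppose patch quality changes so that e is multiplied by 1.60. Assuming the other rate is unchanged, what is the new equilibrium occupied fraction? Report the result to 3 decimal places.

Balance m(1−p*) = e·p* gives e = m(1−p*)/p* = 0.578×0.40200/0.59800 = 0.38856.
New p* = m/(m+e) = 0.57800/(0.57800+0.62170) = 0.48179.

0.482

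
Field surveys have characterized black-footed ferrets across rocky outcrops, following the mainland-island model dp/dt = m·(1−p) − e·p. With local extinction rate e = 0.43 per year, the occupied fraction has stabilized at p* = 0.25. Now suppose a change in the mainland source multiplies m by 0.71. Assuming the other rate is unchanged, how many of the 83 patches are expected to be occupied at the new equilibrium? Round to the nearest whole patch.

Balance m(1−p*) = e·p* gives m = e·p*/(1−p*) = 0.43×0.25000/0.75000 = 0.14333.
New p* = m/(m+e) = 0.10176/(0.10176+0.43000) = 0.19136.
Expected occupied = 83 × 0.19136 = 15.88 ≈ 16.

16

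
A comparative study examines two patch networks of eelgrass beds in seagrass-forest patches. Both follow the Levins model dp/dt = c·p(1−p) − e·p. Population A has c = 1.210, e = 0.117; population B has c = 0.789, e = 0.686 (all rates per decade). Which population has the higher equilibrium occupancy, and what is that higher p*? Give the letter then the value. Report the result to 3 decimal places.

A, 0.903

A: p*_A = 1 − 0.117/1.210 = 0.9033.
B: p*_B = 1 − 0.686/0.789 = 0.1305.
A is higher at 0.9033.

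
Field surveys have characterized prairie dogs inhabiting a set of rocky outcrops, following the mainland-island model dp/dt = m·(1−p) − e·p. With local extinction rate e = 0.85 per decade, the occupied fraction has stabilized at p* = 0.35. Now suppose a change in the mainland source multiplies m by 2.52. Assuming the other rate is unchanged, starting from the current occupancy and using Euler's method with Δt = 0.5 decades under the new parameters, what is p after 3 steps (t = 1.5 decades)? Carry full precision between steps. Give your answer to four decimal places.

Balance m(1−p*) = e·p* gives m = e·p*/(1−p*) = 0.85×0.35000/0.65000 = 0.45769.
Starting from p₀ = 0.35000; update p ← p + (dp/dt)·Δt with the new parameters.
p: 0.35000 → 0.57610  (Δp = +0.22610)
p: 0.57610 → 0.57572  (Δp = -0.00038)
p: 0.57572 → 0.57572  (Δp = +0.00000)

0.5757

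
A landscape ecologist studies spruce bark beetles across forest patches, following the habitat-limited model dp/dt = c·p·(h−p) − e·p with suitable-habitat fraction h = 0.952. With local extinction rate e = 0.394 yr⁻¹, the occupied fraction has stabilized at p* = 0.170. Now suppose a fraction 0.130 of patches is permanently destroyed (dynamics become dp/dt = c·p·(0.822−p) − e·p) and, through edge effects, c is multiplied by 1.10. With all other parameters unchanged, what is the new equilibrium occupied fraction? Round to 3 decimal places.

Balance c(h−p*) = e gives c = e/(0.952 − 0.17000) = 0.394/0.78200 = 0.50384.
New p* = 0.822 − e/c = 0.822 − 0.39400/0.55422 = 0.11109.

0.111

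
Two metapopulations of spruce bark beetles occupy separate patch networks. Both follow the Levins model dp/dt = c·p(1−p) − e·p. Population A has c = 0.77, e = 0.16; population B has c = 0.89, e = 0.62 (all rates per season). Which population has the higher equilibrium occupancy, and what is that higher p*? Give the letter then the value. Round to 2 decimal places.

A, 0.79

A: p*_A = 1 − 0.16/0.77 = 0.7922.
B: p*_B = 1 − 0.62/0.89 = 0.3034.
A is higher at 0.7922.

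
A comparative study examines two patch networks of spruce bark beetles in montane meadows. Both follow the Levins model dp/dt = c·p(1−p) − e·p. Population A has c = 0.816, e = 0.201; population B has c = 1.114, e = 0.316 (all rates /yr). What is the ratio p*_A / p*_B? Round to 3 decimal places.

A: p*_A = 1 − 0.201/0.816 = 0.7537.
B: p*_B = 1 − 0.316/1.114 = 0.7163.
p*_A / p*_B = 0.7537/0.7163 = 1.0521.

1.052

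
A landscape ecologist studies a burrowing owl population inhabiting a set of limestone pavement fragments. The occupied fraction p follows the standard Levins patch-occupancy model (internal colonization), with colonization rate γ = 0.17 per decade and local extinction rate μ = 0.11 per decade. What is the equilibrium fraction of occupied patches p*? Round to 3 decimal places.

0.353

At equilibrium, colonization balances extinction: γ·p*·(1−p*) = μ·p*.
So p* = 1 − μ/γ = 1 − 0.11/0.17 = 1 − 0.6471 = 0.3529.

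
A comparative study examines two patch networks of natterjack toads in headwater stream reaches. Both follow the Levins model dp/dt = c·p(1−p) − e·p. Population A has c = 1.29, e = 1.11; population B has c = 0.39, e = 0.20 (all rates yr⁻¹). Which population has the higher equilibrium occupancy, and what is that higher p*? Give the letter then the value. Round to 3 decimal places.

B, 0.487

A: p*_A = 1 − 1.11/1.29 = 0.1395.
B: p*_B = 1 − 0.20/0.39 = 0.4872.
B is higher at 0.4872.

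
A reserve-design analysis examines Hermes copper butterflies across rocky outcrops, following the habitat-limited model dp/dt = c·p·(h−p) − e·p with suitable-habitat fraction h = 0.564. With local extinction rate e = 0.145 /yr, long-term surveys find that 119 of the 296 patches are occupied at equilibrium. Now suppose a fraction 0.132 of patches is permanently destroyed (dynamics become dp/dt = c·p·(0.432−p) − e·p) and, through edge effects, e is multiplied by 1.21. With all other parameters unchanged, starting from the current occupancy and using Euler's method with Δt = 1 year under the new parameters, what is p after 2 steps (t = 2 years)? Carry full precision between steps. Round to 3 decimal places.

Observed p* = 119/296 = 0.40203.
Balance c(h−p*) = e gives c = e/(0.564 − 0.40203) = 0.145/0.16197 = 0.89521.
Starting from p₀ = 0.40203; update p ← p + (dp/dt)·Δt with the new parameters.
  1  |  dp/dt·Δt = -0.059748  |  p_1 = 0.342279
  2  |  dp/dt·Δt = -0.032561  |  p_2 = 0.309718

0.310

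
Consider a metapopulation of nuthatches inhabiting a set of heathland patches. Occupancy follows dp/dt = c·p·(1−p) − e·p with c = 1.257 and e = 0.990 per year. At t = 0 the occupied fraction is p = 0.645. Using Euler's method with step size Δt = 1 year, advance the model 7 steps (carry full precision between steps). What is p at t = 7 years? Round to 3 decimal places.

Update rule: p ← p + [c·p·(1−p) − e·p]·Δt with Δt = 1.
t = 1: p = 0.64500 + (-0.35073) = 0.29427
t = 2: p = 0.29427 + (-0.03028) = 0.26399
t = 3: p = 0.26399 + (-0.01712) = 0.24687
t = 4: p = 0.24687 + (-0.01070) = 0.23618
t = 5: p = 0.23618 + (-0.00706) = 0.22912
t = 6: p = 0.22912 + (-0.00481) = 0.22431
t = 7: p = 0.22431 + (-0.00336) = 0.22095

0.221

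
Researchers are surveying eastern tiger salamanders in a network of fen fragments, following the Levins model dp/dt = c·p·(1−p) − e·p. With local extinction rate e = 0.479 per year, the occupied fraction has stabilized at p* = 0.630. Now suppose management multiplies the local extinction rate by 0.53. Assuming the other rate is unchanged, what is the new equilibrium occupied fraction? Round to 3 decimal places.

0.804

Balance c(1−p*) = e gives c = e/(1 − 0.63000) = 0.479/0.37000 = 1.29459.
New p* = 1 − e/c = 1 − 0.25387/1.29459 = 0.80390.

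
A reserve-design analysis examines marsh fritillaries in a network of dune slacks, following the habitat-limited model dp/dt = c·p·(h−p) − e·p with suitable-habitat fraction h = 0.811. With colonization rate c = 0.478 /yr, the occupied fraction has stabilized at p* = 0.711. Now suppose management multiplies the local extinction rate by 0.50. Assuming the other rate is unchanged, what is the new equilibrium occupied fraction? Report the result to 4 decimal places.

Balance c(h−p*) = e gives e = 0.478×(0.811 − 0.71100) = 0.04780.
New p* = 0.811 − e/c = 0.811 − 0.02390/0.47800 = 0.76100.

0.7610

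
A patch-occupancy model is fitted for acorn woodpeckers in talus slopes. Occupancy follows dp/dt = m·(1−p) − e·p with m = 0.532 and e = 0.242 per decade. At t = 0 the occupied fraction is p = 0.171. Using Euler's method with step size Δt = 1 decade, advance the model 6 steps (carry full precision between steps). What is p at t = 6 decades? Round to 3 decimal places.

0.687

Update rule: p ← p + [m·(1−p) − e·p]·Δt with Δt = 1.
p: 0.17100 → 0.57065  (Δp = +0.39965)
p: 0.57065 → 0.66097  (Δp = +0.09032)
p: 0.66097 → 0.68138  (Δp = +0.02041)
p: 0.68138 → 0.68599  (Δp = +0.00461)
p: 0.68599 → 0.68703  (Δp = +0.00104)
p: 0.68703 → 0.68727  (Δp = +0.00024)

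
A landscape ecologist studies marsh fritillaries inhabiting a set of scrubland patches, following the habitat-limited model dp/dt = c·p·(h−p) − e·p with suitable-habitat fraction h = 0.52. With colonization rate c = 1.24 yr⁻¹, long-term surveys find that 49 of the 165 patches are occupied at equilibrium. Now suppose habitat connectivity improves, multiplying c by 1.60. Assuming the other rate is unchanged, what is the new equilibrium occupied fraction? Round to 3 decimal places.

Observed p* = 49/165 = 0.29697.
Balance c(h−p*) = e gives e = 1.24×(0.52 − 0.29697) = 0.27656.
New p* = 0.52 − e/c = 0.52 − 0.27656/1.98400 = 0.38060.

0.381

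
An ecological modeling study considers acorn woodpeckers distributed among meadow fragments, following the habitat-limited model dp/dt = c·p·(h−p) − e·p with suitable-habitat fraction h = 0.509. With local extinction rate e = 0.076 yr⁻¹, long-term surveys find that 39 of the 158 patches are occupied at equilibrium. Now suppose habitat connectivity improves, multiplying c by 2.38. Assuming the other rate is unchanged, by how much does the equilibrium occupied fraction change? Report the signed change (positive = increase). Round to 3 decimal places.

0.152

Observed p* = 39/158 = 0.24684.
Balance c(h−p*) = e gives c = e/(0.509 − 0.24684) = 0.076/0.26216 = 0.28990.
New p* = 0.509 − e/c = 0.509 − 0.07600/0.68996 = 0.39885.
Δp* = 0.39885 − 0.24684 = +0.15201.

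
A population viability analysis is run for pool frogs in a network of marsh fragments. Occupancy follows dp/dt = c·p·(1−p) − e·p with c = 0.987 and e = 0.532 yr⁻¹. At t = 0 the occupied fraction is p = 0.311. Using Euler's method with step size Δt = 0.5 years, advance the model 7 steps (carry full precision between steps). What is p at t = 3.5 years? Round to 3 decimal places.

Update rule: p ← p + [c·p·(1−p) − e·p]·Δt with Δt = 0.5.
step 1: Δp = +0.02302, p = 0.33402
step 2: Δp = +0.02093, p = 0.35495
step 3: Δp = +0.01858, p = 0.37353
step 4: Δp = +0.01612, p = 0.38965
step 5: Δp = +0.01372, p = 0.40337
step 6: Δp = +0.01147, p = 0.41484
step 7: Δp = +0.00945, p = 0.42429

0.424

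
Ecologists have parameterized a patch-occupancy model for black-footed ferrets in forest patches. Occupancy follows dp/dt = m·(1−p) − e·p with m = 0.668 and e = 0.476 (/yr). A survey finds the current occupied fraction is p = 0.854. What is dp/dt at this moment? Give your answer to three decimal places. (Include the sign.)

-0.309

Colonization term: m·(1−p) = 0.668×0.1460 = 0.09753.
Extinction term: e·p = 0.40650.
dp/dt = 0.09753 − 0.40650 = -0.30898.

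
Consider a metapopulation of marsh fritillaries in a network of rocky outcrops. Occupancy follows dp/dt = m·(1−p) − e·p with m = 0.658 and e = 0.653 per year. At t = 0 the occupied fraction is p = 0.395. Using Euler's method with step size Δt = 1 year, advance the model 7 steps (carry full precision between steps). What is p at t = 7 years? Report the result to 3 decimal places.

Update rule: p ← p + [m·(1−p) − e·p]·Δt with Δt = 1.
step 1: Δp = +0.14015, p = 0.53516
step 2: Δp = -0.04359, p = 0.49157
step 3: Δp = +0.01356, p = 0.50512
step 4: Δp = -0.00422, p = 0.50091
step 5: Δp = +0.00131, p = 0.50222
step 6: Δp = -0.00041, p = 0.50181
step 7: Δp = +0.00013, p = 0.50194

0.502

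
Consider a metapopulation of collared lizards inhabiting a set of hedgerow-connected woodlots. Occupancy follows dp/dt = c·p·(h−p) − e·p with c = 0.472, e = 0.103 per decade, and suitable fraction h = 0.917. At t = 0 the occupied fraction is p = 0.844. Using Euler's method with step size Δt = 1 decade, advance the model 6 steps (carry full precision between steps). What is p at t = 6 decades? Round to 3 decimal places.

0.709

Update rule: p ← p + [c·p·(h−p) − e·p]·Δt with Δt = 1.
t = 1: p = 0.84400 + (-0.05785) = 0.78615
t = 2: p = 0.78615 + (-0.03242) = 0.75373
t = 3: p = 0.75373 + (-0.01955) = 0.73418
t = 4: p = 0.73418 + (-0.01227) = 0.72191
t = 5: p = 0.72191 + (-0.00788) = 0.71403
t = 6: p = 0.71403 + (-0.00514) = 0.70889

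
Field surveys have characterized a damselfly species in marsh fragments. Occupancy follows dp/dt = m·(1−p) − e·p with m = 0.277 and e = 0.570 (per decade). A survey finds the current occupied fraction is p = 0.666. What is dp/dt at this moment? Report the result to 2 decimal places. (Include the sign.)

-0.29

Colonization term: m·(1−p) = 0.277×0.3340 = 0.09252.
Extinction term: e·p = 0.37962.
dp/dt = 0.09252 − 0.37962 = -0.28710.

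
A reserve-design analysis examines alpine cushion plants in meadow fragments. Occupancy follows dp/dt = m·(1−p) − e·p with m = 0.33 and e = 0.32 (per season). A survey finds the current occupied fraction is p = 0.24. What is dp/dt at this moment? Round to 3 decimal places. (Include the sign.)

Colonization term: m·(1−p) = 0.33×0.7600 = 0.25080.
Extinction term: e·p = 0.07680.
dp/dt = 0.25080 − 0.07680 = 0.17400.

0.174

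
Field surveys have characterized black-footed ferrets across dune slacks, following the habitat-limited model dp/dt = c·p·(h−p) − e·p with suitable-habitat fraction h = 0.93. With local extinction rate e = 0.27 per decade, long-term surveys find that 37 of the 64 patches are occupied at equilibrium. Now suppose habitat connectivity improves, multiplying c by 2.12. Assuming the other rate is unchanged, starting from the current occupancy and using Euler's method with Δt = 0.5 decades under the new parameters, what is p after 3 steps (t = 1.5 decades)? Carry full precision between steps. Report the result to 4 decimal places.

0.7453

Observed p* = 37/64 = 0.57812.
Balance c(h−p*) = e gives c = e/(0.93 − 0.57812) = 0.27/0.35188 = 0.76732.
Starting from p₀ = 0.57812; update p ← p + (dp/dt)·Δt with the new parameters.
step 1: Δp = +0.08741, p = 0.66554
step 2: Δp = +0.05331, p = 0.71885
step 3: Δp = +0.02641, p = 0.74526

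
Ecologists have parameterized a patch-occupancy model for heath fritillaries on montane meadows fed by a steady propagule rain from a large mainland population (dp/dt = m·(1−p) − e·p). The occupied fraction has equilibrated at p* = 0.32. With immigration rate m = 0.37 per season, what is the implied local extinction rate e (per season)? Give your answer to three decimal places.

At equilibrium m(1−p*) = e·p*, so e = m(1−p*)/p*.
e = 0.37 × 0.6800 / 0.32 = 0.7863.

0.786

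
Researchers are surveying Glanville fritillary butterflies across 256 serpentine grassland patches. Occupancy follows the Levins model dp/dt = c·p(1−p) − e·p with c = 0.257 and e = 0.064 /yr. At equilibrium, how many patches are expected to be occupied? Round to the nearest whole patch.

192

p* = 1 − e/c = 1 − 0.064/0.257 = 0.7510.
Expected occupied patches = N × p* = 256 × 0.7510 = 192.25 ≈ 192.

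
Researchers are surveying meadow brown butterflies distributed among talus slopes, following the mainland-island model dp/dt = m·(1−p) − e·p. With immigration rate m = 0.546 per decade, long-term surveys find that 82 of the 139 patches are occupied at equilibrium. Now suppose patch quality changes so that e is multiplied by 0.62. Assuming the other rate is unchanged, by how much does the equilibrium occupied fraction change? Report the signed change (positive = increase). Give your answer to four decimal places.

0.1089

Observed p* = 82/139 = 0.58993.
Balance m(1−p*) = e·p* gives e = m(1−p*)/p* = 0.546×0.41007/0.58993 = 0.37953.
New p* = m/(m+e) = 0.54600/(0.54600+0.23531) = 0.69883.
Δp* = 0.69883 − 0.58993 = +0.10890.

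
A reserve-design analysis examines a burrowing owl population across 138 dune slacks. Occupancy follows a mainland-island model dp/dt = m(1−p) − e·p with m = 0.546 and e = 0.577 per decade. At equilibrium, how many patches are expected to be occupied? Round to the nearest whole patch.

67

p* = m/(m+e) = 0.546/1.1230 = 0.4862.
Expected occupied patches = N × p* = 138 × 0.4862 = 67.10 ≈ 67.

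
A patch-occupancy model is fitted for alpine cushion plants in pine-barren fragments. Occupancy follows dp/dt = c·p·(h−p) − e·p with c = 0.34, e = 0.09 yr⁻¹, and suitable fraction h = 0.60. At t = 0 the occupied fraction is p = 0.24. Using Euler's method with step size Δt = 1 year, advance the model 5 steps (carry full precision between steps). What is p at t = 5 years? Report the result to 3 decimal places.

0.275

Update rule: p ← p + [c·p·(h−p) − e·p]·Δt with Δt = 1.
t = 1: p = 0.24000 + (+0.00778) = 0.24778
t = 2: p = 0.24778 + (+0.00737) = 0.25515
t = 3: p = 0.25515 + (+0.00695) = 0.26210
t = 4: p = 0.26210 + (+0.00652) = 0.26862
t = 5: p = 0.26862 + (+0.00609) = 0.27471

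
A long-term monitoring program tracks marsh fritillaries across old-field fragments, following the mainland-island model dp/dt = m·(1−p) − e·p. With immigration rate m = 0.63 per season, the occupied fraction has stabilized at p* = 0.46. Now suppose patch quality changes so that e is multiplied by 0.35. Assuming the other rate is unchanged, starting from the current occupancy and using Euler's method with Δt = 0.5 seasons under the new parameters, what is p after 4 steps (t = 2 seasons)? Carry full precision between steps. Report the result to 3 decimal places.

0.685

Balance m(1−p*) = e·p* gives e = m(1−p*)/p* = 0.63×0.54000/0.46000 = 0.73957.
Starting from p₀ = 0.46000; update p ← p + (dp/dt)·Δt with the new parameters.
step 1: Δp = +0.11056, p = 0.57056
step 2: Δp = +0.06143, p = 0.63199
step 3: Δp = +0.03413, p = 0.66612
step 4: Δp = +0.01896, p = 0.68508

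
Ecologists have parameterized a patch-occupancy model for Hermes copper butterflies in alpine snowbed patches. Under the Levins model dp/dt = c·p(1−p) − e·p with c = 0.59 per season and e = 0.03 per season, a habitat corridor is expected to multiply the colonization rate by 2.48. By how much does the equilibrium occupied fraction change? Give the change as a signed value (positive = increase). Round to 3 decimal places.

Before: p* = 1 − 0.03/0.59 = 0.9492.
After the change, c = 1.4632, e = 0.03, so p* = 1 − 0.03/1.4632 = 0.9795.
Δp* = 0.9795 − 0.9492 = +0.0303.

0.030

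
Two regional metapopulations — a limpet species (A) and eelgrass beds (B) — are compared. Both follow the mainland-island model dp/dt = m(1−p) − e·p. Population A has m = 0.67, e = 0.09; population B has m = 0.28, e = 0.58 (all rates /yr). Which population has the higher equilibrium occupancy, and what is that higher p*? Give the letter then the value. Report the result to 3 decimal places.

A, 0.882

A: p*_A = m/(m+e) = 0.67/0.7600 = 0.8816.
B: p*_B = 0.28/0.8600 = 0.3256.
A is higher at 0.8816.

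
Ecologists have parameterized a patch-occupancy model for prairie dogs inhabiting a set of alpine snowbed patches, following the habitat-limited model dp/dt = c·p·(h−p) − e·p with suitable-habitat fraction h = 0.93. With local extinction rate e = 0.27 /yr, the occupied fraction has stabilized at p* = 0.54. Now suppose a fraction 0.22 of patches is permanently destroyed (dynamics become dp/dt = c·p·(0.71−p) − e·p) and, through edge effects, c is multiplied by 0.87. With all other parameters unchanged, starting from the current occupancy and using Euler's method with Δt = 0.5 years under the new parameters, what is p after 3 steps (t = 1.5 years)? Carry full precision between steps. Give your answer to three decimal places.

Balance c(h−p*) = e gives c = e/(0.93 − 0.54000) = 0.27/0.39000 = 0.69231.
Starting from p₀ = 0.54000; update p ← p + (dp/dt)·Δt with the new parameters.
t = 0.5: p = 0.54000 + (-0.04525) = 0.49475
t = 1: p = 0.49475 + (-0.03472) = 0.46003
t = 1.5: p = 0.46003 + (-0.02747) = 0.43255

0.433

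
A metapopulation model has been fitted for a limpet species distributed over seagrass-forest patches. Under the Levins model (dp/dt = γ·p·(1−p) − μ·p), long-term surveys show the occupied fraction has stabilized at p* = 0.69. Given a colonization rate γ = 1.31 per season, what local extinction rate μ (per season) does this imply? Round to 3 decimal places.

At equilibrium γ(1−p*) = μ.
μ = 1.31 × (1 − 0.69) = 1.31 × 0.3100 = 0.4061.

0.406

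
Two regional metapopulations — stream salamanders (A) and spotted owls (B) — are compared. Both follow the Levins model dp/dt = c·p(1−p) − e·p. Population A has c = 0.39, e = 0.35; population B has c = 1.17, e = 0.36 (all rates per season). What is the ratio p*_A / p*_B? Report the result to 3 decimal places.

0.148

A: p*_A = 1 − 0.35/0.39 = 0.1026.
B: p*_B = 1 − 0.36/1.17 = 0.6923.
p*_A / p*_B = 0.1026/0.6923 = 0.1481.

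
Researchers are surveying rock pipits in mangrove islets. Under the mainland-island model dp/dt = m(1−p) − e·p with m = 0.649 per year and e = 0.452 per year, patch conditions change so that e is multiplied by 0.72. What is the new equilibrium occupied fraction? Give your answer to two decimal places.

0.67

Before: p* = 0.649/(0.649+0.452) = 0.5895.
After: m = 0.649, e = 0.32544; p* = 0.649/0.9744 = 0.6660.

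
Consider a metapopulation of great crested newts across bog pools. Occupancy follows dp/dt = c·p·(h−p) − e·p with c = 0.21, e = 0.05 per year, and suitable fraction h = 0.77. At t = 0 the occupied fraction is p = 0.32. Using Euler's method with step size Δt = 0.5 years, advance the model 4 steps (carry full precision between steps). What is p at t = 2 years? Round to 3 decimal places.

0.348

Update rule: p ← p + [c·p·(h−p) − e·p]·Δt with Δt = 0.5.
step 1: Δp = +0.00712, p = 0.32712
step 2: Δp = +0.00703, p = 0.33415
step 3: Δp = +0.00694, p = 0.34109
step 4: Δp = +0.00683, p = 0.34793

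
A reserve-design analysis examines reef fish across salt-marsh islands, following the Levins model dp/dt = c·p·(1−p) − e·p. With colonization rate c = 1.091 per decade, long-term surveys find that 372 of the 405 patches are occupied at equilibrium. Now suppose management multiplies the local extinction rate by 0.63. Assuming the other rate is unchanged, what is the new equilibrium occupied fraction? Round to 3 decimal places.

0.949

Observed p* = 372/405 = 0.91852.
Balance c(1−p*) = e gives e = 1.091×(1 − 0.91852) = 0.08889.
New p* = 1 − e/c = 1 − 0.05600/1.09100 = 0.94867.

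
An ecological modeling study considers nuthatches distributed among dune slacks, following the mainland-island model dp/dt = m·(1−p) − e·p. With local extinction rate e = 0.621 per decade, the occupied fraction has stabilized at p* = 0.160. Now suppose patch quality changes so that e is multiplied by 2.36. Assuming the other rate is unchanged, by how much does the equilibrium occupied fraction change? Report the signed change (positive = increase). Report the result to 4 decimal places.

-0.0853

Balance m(1−p*) = e·p* gives m = e·p*/(1−p*) = 0.621×0.16000/0.84000 = 0.11829.
New p* = m/(m+e) = 0.11829/(0.11829+1.46556) = 0.07469.
Δp* = 0.07469 − 0.16000 = -0.08531.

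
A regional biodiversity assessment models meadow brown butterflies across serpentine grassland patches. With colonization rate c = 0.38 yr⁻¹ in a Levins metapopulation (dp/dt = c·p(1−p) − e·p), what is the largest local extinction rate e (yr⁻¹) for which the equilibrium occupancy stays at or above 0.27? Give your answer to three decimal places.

1 − e/c ≥ 0.27 ⇒ e ≤ c(1 − 0.27) = 0.38 × 0.7300.
e_max = 0.2774.

0.277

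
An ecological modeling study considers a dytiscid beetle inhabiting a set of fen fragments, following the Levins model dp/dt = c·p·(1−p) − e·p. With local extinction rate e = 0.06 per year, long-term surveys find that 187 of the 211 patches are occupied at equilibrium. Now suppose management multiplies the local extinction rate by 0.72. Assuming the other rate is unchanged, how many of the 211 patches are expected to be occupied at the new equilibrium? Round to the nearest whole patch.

194

Observed p* = 187/211 = 0.88626.
Balance c(1−p*) = e gives c = e/(1 − 0.88626) = 0.06/0.11374 = 0.52752.
New p* = 1 − e/c = 1 − 0.04320/0.52752 = 0.91811.
Expected occupied = 211 × 0.91811 = 193.72 ≈ 194.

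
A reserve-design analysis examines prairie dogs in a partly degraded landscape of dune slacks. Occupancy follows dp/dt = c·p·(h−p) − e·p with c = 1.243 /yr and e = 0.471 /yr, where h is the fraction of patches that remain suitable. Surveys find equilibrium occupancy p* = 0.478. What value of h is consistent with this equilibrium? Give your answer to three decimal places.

0.857

At equilibrium c(h−p*) = e, so h = p* + e/c.
h = 0.478 + 0.471/1.243 = 0.478 + 0.3789 = 0.8569.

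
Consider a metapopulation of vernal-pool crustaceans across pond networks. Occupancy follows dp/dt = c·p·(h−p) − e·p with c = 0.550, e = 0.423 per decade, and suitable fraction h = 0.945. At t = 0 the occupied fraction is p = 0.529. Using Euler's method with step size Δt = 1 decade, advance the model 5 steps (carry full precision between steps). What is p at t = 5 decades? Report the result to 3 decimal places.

Update rule: p ← p + [c·p·(h−p) − e·p]·Δt with Δt = 1.
p: 0.52900 → 0.42627  (Δp = -0.10273)
p: 0.42627 → 0.36757  (Δp = -0.05870)
p: 0.36757 → 0.32882  (Δp = -0.03875)
p: 0.32882 → 0.30117  (Δp = -0.02766)
p: 0.30117 → 0.28042  (Δp = -0.02075)

0.280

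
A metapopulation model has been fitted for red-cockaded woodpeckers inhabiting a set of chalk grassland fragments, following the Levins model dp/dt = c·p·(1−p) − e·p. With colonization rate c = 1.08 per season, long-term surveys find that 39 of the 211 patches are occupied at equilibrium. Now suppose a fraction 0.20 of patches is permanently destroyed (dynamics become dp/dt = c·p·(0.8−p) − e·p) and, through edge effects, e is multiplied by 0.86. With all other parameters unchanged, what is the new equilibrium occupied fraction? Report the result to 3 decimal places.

0.099

Observed p* = 39/211 = 0.18483.
Balance c(1−p*) = e gives e = 1.08×(1 − 0.18483) = 0.88038.
New p* = 0.8 − e/c = 0.8 − 0.75713/1.08000 = 0.09895.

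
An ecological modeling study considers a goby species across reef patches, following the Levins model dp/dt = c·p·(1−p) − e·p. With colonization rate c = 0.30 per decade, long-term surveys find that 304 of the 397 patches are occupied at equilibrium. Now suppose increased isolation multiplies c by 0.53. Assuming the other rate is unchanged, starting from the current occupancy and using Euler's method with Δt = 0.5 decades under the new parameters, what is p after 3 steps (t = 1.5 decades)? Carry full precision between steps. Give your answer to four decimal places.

0.7306

Observed p* = 304/397 = 0.76574.
Balance c(1−p*) = e gives e = 0.30×(1 − 0.76574) = 0.07028.
Starting from p₀ = 0.76574; update p ← p + (dp/dt)·Δt with the new parameters.
step 1: Δp = -0.01265, p = 0.75310
step 2: Δp = -0.01168, p = 0.74142
step 3: Δp = -0.01081, p = 0.73061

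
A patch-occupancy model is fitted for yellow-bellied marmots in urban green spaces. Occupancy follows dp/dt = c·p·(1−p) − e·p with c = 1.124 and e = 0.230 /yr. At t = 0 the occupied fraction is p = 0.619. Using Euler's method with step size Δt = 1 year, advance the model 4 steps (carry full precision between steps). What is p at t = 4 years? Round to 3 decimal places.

Update rule: p ← p + [c·p·(1−p) − e·p]·Δt with Δt = 1.
  1  |  dp/dt·Δt = +0.122713  |  p_1 = 0.741713
  2  |  dp/dt·Δt = +0.044736  |  p_2 = 0.786449
  3  |  dp/dt·Δt = +0.007889  |  p_3 = 0.794338
  4  |  dp/dt·Δt = +0.000925  |  p_4 = 0.795263

0.795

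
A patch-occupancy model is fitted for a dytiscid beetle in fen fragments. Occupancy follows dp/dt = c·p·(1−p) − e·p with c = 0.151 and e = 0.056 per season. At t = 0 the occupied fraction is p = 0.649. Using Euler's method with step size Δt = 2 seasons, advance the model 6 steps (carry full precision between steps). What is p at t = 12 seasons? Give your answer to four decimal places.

Update rule: p ← p + [c·p·(1−p) − e·p]·Δt with Δt = 2.
p: 0.64900 → 0.64511  (Δp = -0.00389)
p: 0.64511 → 0.64200  (Δp = -0.00311)
p: 0.64200 → 0.63950  (Δp = -0.00249)
p: 0.63950 → 0.63750  (Δp = -0.00200)
p: 0.63750 → 0.63589  (Δp = -0.00161)
p: 0.63589 → 0.63460  (Δp = -0.00130)

0.6346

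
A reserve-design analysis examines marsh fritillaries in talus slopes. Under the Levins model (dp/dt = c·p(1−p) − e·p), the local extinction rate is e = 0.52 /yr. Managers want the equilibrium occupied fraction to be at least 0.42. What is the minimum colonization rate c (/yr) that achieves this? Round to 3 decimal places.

p* = 1 − e/c ≥ 0.42 requires e/c ≤ 0.5800, i.e. c ≥ e/0.5800.
c_min = 0.52/0.5800 = 0.8966.

0.897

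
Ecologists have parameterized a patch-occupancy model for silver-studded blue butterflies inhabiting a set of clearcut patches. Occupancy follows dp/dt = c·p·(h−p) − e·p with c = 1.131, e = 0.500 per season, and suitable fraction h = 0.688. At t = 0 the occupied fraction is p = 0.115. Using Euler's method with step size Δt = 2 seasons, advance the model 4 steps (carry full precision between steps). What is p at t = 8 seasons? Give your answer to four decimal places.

Update rule: p ← p + [c·p·(h−p) − e·p]·Δt with Δt = 2.
t = 2: p = 0.11500 + (+0.03405) = 0.14905
t = 4: p = 0.14905 + (+0.03266) = 0.18171
t = 6: p = 0.18171 + (+0.02639) = 0.20810
t = 8: p = 0.20810 + (+0.01780) = 0.22590

0.2259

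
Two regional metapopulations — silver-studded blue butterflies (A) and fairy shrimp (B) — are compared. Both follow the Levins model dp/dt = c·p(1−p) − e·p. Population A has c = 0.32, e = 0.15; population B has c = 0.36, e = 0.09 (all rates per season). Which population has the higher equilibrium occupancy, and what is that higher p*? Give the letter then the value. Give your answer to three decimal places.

B, 0.750

A: p*_A = 1 − 0.15/0.32 = 0.5312.
B: p*_B = 1 − 0.09/0.36 = 0.7500.
B is higher at 0.7500.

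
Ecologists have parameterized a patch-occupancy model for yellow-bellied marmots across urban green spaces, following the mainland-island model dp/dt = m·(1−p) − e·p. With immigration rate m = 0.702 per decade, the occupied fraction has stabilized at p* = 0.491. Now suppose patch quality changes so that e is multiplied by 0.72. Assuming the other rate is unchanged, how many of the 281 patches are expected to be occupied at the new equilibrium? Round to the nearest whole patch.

Balance m(1−p*) = e·p* gives e = m(1−p*)/p* = 0.702×0.50900/0.49100 = 0.72774.
New p* = m/(m+e) = 0.70200/(0.70200+0.52397) = 0.57261.
Expected occupied = 281 × 0.57261 = 160.90 ≈ 161.

161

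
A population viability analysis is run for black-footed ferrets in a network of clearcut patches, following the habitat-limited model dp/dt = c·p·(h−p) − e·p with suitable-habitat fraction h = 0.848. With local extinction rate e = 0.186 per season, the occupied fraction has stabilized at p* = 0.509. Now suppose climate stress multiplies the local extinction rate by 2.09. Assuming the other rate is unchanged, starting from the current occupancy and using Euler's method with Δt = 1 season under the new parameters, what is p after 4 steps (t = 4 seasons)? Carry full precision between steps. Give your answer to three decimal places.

0.279

Balance c(h−p*) = e gives c = e/(0.848 − 0.50900) = 0.186/0.33900 = 0.54867.
Starting from p₀ = 0.50900; update p ← p + (dp/dt)·Δt with the new parameters.
p: 0.50900 → 0.40581  (Δp = -0.10319)
p: 0.40581 → 0.34651  (Δp = -0.05930)
p: 0.34651 → 0.30715  (Δp = -0.03936)
p: 0.30715 → 0.27890  (Δp = -0.02826)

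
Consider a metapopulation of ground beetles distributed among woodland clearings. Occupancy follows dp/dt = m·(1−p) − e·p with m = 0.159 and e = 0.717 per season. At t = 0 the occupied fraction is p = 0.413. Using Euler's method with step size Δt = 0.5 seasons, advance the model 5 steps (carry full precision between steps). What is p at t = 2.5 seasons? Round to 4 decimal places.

Update rule: p ← p + [m·(1−p) − e·p]·Δt with Δt = 0.5.
p: 0.41300 → 0.31161  (Δp = -0.10139)
p: 0.31161 → 0.25462  (Δp = -0.05698)
p: 0.25462 → 0.22260  (Δp = -0.03202)
p: 0.22260 → 0.20460  (Δp = -0.01800)
p: 0.20460 → 0.19449  (Δp = -0.01011)

0.1945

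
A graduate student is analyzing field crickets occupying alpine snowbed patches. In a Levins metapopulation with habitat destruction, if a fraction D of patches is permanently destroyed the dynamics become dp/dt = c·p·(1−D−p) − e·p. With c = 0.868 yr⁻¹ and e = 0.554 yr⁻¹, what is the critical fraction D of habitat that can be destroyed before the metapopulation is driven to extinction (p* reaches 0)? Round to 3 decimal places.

The nontrivial equilibrium is p* = (1−D) − e/c; extinction occurs when this hits zero.
So D_crit = 1 − e/c = 1 − 0.554/0.868 = 1 − 0.6382 = 0.3618.
This equals the undisturbed p*, a classic result of Lande's extension.

0.362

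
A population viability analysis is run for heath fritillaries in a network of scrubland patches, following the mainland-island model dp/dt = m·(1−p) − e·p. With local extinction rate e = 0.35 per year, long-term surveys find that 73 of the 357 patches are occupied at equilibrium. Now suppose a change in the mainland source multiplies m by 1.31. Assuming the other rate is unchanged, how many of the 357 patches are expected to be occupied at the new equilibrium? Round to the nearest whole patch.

90

Observed p* = 73/357 = 0.20448.
Balance m(1−p*) = e·p* gives m = e·p*/(1−p*) = 0.35×0.20448/0.79552 = 0.08996.
New p* = m/(m+e) = 0.11785/(0.11785+0.35000) = 0.25190.
Expected occupied = 357 × 0.25190 = 89.93 ≈ 90.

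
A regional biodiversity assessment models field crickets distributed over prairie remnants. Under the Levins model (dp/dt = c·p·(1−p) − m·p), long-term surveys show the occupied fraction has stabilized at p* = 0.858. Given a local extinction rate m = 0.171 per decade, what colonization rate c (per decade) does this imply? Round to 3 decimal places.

1.204

At equilibrium c(1−p*) = m, so c = m/(1−p*).
c = 0.171/(1 − 0.858) = 0.171/0.1420 = 1.2042.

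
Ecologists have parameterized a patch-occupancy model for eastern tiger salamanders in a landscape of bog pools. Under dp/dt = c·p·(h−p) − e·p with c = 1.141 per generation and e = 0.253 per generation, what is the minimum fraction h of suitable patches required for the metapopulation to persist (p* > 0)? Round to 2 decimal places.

p* = h − e/c is positive only when h > e/c.
h_min = e/c = 0.253/1.141 = 0.2217.

0.22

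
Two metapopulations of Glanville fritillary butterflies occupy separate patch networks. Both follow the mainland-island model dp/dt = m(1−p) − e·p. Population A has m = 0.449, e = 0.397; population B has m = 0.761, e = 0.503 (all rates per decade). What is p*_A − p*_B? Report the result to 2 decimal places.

A: p*_A = m/(m+e) = 0.449/0.8460 = 0.5307.
B: p*_B = 0.761/1.2640 = 0.6021.
p*_A − p*_B = 0.5307 − 0.6021 = -0.0713.

-0.07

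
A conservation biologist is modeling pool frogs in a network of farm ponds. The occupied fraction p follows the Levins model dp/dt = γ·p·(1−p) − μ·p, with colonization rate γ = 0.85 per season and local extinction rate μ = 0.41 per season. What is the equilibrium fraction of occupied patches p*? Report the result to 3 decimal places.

Setting dp/dt = 0 and dividing through by p* gives γ·(1−p*) = μ.
So p* = 1 − μ/γ = 1 − 0.41/0.85 = 1 − 0.4824 = 0.5176.

0.518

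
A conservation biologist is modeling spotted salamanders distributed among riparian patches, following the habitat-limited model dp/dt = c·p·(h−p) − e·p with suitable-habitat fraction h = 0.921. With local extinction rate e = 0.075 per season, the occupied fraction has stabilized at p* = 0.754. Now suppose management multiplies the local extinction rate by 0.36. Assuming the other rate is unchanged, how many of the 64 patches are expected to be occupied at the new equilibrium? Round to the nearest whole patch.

Balance c(h−p*) = e gives c = e/(0.921 − 0.75400) = 0.075/0.16700 = 0.44910.
New p* = 0.921 − e/c = 0.921 − 0.02700/0.44910 = 0.86088.
Expected occupied = 64 × 0.86088 = 55.10 ≈ 55.

55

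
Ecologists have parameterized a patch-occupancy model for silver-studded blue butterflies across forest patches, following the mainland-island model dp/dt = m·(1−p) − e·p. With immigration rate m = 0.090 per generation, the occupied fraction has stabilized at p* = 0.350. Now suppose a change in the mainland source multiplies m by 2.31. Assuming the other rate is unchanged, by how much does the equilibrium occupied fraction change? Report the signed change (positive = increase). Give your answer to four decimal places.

0.2043

Balance m(1−p*) = e·p* gives e = m(1−p*)/p* = 0.090×0.65000/0.35000 = 0.16714.
New p* = m/(m+e) = 0.20790/(0.20790+0.16714) = 0.55434.
Δp* = 0.55434 − 0.35000 = +0.20434.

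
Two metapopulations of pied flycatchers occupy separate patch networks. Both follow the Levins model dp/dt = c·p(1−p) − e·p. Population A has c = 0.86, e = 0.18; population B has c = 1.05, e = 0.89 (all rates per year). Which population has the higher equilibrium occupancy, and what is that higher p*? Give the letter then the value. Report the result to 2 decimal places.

A: p*_A = 1 − 0.18/0.86 = 0.7907.
B: p*_B = 1 − 0.89/1.05 = 0.1524.
A is higher at 0.7907.

A, 0.79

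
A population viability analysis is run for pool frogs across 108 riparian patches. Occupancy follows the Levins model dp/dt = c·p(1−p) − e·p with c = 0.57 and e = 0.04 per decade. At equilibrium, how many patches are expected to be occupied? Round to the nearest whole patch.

100

p* = 1 − e/c = 1 − 0.04/0.57 = 0.9298.
Expected occupied patches = N × p* = 108 × 0.9298 = 100.42 ≈ 100.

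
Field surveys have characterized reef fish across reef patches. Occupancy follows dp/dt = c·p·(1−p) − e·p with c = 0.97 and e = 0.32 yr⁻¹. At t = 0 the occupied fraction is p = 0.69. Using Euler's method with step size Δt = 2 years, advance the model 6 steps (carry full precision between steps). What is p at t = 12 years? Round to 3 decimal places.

0.670

Update rule: p ← p + [c·p·(1−p) − e·p]·Δt with Δt = 2.
t = 2: p = 0.69000 + (-0.02663) = 0.66337
t = 4: p = 0.66337 + (+0.00867) = 0.67204
t = 6: p = 0.67204 + (-0.00252) = 0.66952
t = 8: p = 0.66952 + (+0.00076) = 0.67028
t = 10: p = 0.67028 + (-0.00023) = 0.67005
t = 12: p = 0.67005 + (+0.00007) = 0.67012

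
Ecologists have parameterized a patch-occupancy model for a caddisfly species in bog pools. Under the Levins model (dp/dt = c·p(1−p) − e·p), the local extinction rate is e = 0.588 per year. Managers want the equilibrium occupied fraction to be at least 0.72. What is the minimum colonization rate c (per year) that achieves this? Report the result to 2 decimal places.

p* = 1 − e/c ≥ 0.72 requires e/c ≤ 0.2800, i.e. c ≥ e/0.2800.
c_min = 0.588/0.2800 = 2.1000.

2.10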